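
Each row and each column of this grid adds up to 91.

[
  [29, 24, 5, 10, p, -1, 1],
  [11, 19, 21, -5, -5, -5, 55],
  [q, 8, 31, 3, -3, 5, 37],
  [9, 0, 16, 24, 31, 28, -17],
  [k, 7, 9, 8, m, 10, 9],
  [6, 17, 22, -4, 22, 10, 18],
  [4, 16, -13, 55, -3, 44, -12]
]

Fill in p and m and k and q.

p = 23, m = 26, k = 22, q = 10

Row 1: 29 + 24 + 5 + 10 − 1 + 1 = 68, so its missing entry is 91 − 68 = 23.
Column 5: 23 − 5 − 3 + 31 + 22 − 3 = 65, so its missing entry is 91 − 65 = 26.
Row 5: 7 + 9 + 8 + 26 + 10 + 9 = 69, so its missing entry is 91 − 69 = 22.
Row 3: 8 + 31 + 3 − 3 + 5 + 37 = 81, so its missing entry is 91 − 81 = 10.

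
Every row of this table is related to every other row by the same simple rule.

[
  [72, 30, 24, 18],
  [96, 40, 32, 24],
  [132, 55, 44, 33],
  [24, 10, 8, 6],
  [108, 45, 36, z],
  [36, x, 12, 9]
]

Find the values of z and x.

Each row is a constant multiple of every other row — this is a multiplication table with the headers hidden.
Row 5 is 36/24 = 3/2 times row 1, so its entry in column 4 is 18 × 3/2 = 27.
Row 6 is 12/24 = 1/2 times row 1, so its entry in column 2 is 30 × 1/2 = 15.

z = 27, x = 15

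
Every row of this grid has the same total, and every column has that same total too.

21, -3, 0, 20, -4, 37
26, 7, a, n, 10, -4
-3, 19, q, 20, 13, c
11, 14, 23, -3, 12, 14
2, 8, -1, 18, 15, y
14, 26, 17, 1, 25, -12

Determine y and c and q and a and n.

Rows 1 and 4 both sum to 71, so that's the common total.
Row 5: 2 + 8 − 1 + 18 + 15 = 42, so its missing entry is 71 − 42 = 29.
Column 6: 37 − 4 + 14 + 29 − 12 = 64, so its missing entry is 71 − 64 = 7.
Row 3: -3 + 19 + 20 + 13 + 7 = 56, so its missing entry is 71 − 56 = 15.
Column 3: 0 + 15 + 23 − 1 + 17 = 54, so its missing entry is 71 − 54 = 17.
Row 2: 26 + 7 + 17 + 10 − 4 = 56, so its missing entry is 71 − 56 = 15.

y = 29, c = 7, q = 15, a = 17, n = 15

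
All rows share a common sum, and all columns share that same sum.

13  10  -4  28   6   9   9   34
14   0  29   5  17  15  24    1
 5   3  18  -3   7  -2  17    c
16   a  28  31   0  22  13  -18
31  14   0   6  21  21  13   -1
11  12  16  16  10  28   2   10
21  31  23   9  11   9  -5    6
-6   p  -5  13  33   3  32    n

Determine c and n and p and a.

Rows 1 and 2 both sum to 105, so that's the common total.
Row 4 has 16 + 28 + 31 + 0 + 22 + 13 − 18 = 92; the blank must be 105 − 92 = 13.
Column 2 has 10 + 0 + 3 + 13 + 14 + 12 + 31 = 83; the blank must be 105 − 83 = 22.
Row 8 has -6 + 22 − 5 + 13 + 33 + 3 + 32 = 92; the blank must be 105 − 92 = 13.
Row 3 has 5 + 3 + 18 − 3 + 7 − 2 + 17 = 45; the blank must be 105 − 45 = 60.

c = 60, n = 13, p = 22, a = 13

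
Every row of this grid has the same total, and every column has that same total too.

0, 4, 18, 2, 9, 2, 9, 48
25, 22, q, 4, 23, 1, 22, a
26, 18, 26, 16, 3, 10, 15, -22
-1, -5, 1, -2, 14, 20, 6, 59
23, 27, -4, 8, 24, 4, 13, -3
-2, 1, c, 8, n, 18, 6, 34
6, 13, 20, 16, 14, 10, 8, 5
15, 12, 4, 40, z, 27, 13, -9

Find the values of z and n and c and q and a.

Rows 1 and 3 both sum to 92, so that's the common total.
Row 8: 15 + 12 + 4 + 40 + 27 + 13 − 9 = 102, so its missing entry is 92 − 102 = -10.
Column 5: 9 + 23 + 3 + 14 + 24 + 14 − 10 = 77, so its missing entry is 92 − 77 = 15.
Column 8: 48 − 22 + 59 − 3 + 34 + 5 − 9 = 112, so its missing entry is 92 − 112 = -20.
Row 2: 25 + 22 + 4 + 23 + 1 + 22 − 20 = 77, so its missing entry is 92 − 77 = 15.
Row 6: -2 + 1 + 8 + 15 + 18 + 6 + 34 = 80, so its missing entry is 92 − 80 = 12.

z = -10, n = 15, c = 12, q = 15, a = -20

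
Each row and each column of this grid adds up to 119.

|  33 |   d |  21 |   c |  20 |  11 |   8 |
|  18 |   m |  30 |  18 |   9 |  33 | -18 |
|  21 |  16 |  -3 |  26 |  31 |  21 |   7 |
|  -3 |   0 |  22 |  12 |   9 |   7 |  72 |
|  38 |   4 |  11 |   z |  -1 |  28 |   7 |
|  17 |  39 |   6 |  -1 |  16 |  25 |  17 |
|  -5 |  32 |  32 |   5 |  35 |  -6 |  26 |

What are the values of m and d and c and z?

Row 2: 18 + 30 + 18 + 9 + 33 − 18 = 90, so its missing entry is 119 − 90 = 29.
Column 2: 29 + 16 + 0 + 4 + 39 + 32 = 120, so its missing entry is 119 − 120 = -1.
Row 1: 33 − 1 + 21 + 20 + 11 + 8 = 92, so its missing entry is 119 − 92 = 27.
Row 5: 38 + 4 + 11 − 1 + 28 + 7 = 87, so its missing entry is 119 − 87 = 32.

m = 29, d = -1, c = 27, z = 32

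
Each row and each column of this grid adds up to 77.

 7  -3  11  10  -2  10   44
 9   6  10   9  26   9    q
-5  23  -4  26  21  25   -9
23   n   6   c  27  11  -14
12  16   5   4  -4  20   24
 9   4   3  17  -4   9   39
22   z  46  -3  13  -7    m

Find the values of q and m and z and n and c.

q = 8, m = -15, z = 21, n = 10, c = 14

Column 4 has 10 + 9 + 26 + 4 + 17 − 3 = 63; the blank must be 77 − 63 = 14.
Row 4 has 23 + 6 + 14 + 27 + 11 − 14 = 67; the blank must be 77 − 67 = 10.
Column 2 has -3 + 6 + 23 + 10 + 16 + 4 = 56; the blank must be 77 − 56 = 21.
Row 7 has 22 + 21 + 46 − 3 + 13 − 7 = 92; the blank must be 77 − 92 = -15.
Row 2 has 9 + 6 + 10 + 9 + 26 + 9 = 69; the blank must be 77 − 69 = 8.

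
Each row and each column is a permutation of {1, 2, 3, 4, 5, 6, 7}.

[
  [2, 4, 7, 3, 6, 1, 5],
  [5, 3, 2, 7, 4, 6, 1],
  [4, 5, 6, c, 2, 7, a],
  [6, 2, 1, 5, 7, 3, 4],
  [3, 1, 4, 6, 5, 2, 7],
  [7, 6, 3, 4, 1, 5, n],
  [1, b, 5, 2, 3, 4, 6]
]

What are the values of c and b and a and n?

Cell (3,4): column 4 already has {2, 3, 4, 5, 6, 7} → 1.
For row 7, column 2: row 7 already has {1, 2, 3, 4, 5, 6}; that leaves 7.
At (row 3, col 7): row 3 already has {1, 2, 4, 5, 6, 7}, so the value is 3.
Cell (6,7): row 6 already has {1, 3, 4, 5, 6, 7} → 2.

c = 1, b = 7, a = 3, n = 2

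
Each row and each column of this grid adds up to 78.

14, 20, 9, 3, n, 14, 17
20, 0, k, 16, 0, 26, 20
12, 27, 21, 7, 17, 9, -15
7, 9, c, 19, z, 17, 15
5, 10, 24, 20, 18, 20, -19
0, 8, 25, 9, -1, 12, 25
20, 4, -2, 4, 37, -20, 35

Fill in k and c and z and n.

Row 2: 20 + 0 + 16 + 0 + 26 + 20 = 82, so its missing entry is 78 − 82 = -4.
Column 3: 9 − 4 + 21 + 24 + 25 − 2 = 73, so its missing entry is 78 − 73 = 5.
Row 1: 14 + 20 + 9 + 3 + 14 + 17 = 77, so its missing entry is 78 − 77 = 1.
Row 4: 7 + 9 + 5 + 19 + 17 + 15 = 72, so its missing entry is 78 − 72 = 6.

k = -4, c = 5, z = 6, n = 1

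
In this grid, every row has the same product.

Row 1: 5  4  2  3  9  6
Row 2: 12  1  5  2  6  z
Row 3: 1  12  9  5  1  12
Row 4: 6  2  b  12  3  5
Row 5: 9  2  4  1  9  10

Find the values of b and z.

b = 3, z = 9

Rows 1 and 5 each multiply to 6480, so every row has product 6480.
Row 4: 6×2×12×3×5 = 2160, so the missing entry is 6480 ÷ 2160 = 3.
Row 2: 12×1×5×2×6 = 720, so the missing entry is 6480 ÷ 720 = 9.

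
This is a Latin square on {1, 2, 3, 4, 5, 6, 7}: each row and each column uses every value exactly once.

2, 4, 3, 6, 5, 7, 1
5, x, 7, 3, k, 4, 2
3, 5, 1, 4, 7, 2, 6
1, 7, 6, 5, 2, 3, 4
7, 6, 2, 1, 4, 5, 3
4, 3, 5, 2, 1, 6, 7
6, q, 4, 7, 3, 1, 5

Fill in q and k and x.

q = 2, k = 6, x = 1

At (row 7, col 2): row 7 already has {1, 3, 4, 5, 6, 7}, so the value is 2.
Cell (2,2): column 2 already has {2, 3, 4, 5, 6, 7} → 1.
At (row 2, col 5): row 2 already has {1, 2, 3, 4, 5, 7}, so the value is 6.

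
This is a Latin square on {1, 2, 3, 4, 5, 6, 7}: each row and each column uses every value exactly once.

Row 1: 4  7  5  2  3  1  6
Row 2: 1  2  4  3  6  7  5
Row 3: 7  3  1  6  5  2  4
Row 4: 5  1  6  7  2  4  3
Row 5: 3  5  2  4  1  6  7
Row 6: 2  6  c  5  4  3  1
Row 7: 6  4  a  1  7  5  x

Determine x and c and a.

x = 2, c = 7, a = 3

At (row 7, col 7): column 7 already has {1, 3, 4, 5, 6, 7}, so the value is 2.
For row 7, column 3: row 7 already has {1, 2, 4, 5, 6, 7}; that leaves 3.
Cell (6,3): row 6 already has {1, 2, 3, 4, 5, 6} → 7.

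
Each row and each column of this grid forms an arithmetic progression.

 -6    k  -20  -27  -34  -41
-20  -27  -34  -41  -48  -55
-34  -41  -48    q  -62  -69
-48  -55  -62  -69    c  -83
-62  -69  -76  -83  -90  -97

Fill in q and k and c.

Along each row the entries change by -7 per step; down each column they change by -14.
Row 3: from -34 at column 1, stepping by -7 to column 4 gives -55.
Row 1: from -6 at column 1, stepping by -7 to column 2 gives -13.
Row 4: from -48 at column 1, stepping by -7 to column 5 gives -76.

q = -55, k = -13, c = -76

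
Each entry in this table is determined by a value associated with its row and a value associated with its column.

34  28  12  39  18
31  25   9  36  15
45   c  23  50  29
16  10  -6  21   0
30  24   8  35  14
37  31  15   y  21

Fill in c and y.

The difference between any two rows is the same in every column — this is an addition table with the headers hidden.
Row 3 minus row 1 is 45 − 34 = 11, so its entry in column 2 is 28 + 11 = 39.
Row 6 minus row 1 is 37 − 34 = 3, so its entry in column 4 is 39 + 3 = 42.

c = 39, y = 42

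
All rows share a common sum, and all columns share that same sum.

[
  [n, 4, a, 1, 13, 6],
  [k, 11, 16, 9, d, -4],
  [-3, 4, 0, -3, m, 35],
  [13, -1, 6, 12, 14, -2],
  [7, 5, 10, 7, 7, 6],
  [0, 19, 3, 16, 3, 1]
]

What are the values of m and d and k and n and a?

Rows 4 and 5 both sum to 42, so that's the common total.
Row 3: -3 + 4 + 0 − 3 + 35 = 33, so its missing entry is 42 − 33 = 9.
Column 5: 13 + 9 + 14 + 7 + 3 = 46, so its missing entry is 42 − 46 = -4.
Column 3: 16 + 0 + 6 + 10 + 3 = 35, so its missing entry is 42 − 35 = 7.
Row 1: 4 + 7 + 1 + 13 + 6 = 31, so its missing entry is 42 − 31 = 11.
Row 2: 11 + 16 + 9 − 4 − 4 = 28, so its missing entry is 42 − 28 = 14.

m = 9, d = -4, k = 14, n = 11, a = 7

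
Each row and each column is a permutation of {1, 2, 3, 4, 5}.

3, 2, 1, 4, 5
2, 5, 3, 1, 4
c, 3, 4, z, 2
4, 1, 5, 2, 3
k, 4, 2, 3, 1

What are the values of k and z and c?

k = 5, z = 5, c = 1

At (row 3, col 4): column 4 already has {1, 2, 3, 4}, so the value is 5.
Cell (5,1): row 5 already has {1, 2, 3, 4} → 5.
Cell (3,1): row 3 already has {2, 3, 4, 5} → 1.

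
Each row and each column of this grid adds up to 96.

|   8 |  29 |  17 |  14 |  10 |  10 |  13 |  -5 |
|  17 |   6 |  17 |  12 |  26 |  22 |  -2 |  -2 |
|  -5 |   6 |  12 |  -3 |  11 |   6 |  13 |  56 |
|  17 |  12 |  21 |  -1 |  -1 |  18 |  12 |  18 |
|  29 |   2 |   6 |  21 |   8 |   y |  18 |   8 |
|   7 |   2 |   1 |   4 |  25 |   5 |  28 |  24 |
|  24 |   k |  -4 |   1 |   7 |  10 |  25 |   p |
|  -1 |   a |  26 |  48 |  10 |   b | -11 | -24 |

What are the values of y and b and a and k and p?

Column 8: -5 − 2 + 56 + 18 + 8 + 24 − 24 = 75, so its missing entry is 96 − 75 = 21.
Row 7: 24 − 4 + 1 + 7 + 10 + 25 + 21 = 84, so its missing entry is 96 − 84 = 12.
Column 2: 29 + 6 + 6 + 12 + 2 + 2 + 12 = 69, so its missing entry is 96 − 69 = 27.
Row 5: 29 + 2 + 6 + 21 + 8 + 18 + 8 = 92, so its missing entry is 96 − 92 = 4.
Row 8: -1 + 27 + 26 + 48 + 10 − 11 − 24 = 75, so its missing entry is 96 − 75 = 21.

y = 4, b = 21, a = 27, k = 12, p = 21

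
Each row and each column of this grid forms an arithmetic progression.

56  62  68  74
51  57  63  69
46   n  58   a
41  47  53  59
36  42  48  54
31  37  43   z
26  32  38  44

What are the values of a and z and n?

a = 64, z = 49, n = 52

Along each row the entries change by 6 per step; down each column they change by -5.
Row 3: from 46 at column 1, stepping by 6 to column 4 gives 64.
Row 6: from 31 at column 1, stepping by 6 to column 4 gives 49.
Row 3: from 46 at column 1, stepping by 6 to column 2 gives 52.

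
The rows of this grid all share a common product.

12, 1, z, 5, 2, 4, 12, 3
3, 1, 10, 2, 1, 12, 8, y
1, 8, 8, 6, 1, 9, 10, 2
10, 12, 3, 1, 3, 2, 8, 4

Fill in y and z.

Rows 3 and 4 each multiply to 69120, so every row has product 69120.
Row 2: 3×1×10×2×1×12×8 = 5760, so the missing entry is 69120 ÷ 5760 = 12.
Row 1: 12×1×5×2×4×12×3 = 17280, so the missing entry is 69120 ÷ 17280 = 4.

y = 12, z = 4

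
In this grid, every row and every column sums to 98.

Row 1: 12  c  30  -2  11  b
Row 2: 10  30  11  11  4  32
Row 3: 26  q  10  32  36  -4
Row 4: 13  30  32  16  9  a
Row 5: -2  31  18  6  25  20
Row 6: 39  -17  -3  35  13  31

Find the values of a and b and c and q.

Row 3: 26 + 10 + 32 + 36 − 4 = 100, so its missing entry is 98 − 100 = -2.
Column 2: 30 − 2 + 30 + 31 − 17 = 72, so its missing entry is 98 − 72 = 26.
Row 4: 13 + 30 + 32 + 16 + 9 = 100, so its missing entry is 98 − 100 = -2.
Row 1: 12 + 26 + 30 − 2 + 11 = 77, so its missing entry is 98 − 77 = 21.

a = -2, b = 21, c = 26, q = -2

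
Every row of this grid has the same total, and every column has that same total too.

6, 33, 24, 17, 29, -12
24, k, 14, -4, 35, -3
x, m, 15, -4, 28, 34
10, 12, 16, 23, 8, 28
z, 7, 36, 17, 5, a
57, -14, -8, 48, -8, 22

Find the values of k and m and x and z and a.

k = 31, m = 28, x = -4, z = 4, a = 28

Rows 1 and 4 both sum to 97, so that's the common total.
The known cells in row 2 total 66, leaving 97 − 66 = 31 for the blank.
The known cells in column 2 total 69, leaving 97 − 69 = 28 for the blank.
The known cells in row 3 total 101, leaving 97 − 101 = -4 for the blank.
The known cells in column 1 total 93, leaving 97 − 93 = 4 for the blank.
The known cells in row 5 total 69, leaving 97 − 69 = 28 for the blank.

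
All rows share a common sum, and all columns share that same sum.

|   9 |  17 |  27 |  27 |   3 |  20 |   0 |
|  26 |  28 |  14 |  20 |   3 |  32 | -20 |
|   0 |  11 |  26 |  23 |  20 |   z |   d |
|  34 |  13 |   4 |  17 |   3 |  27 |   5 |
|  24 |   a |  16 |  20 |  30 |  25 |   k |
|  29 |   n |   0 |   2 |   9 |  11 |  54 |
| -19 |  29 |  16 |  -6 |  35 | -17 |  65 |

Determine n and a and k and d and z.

Rows 1 and 2 both sum to 103, so that's the common total.
Row 6: 29 + 0 + 2 + 9 + 11 + 54 = 105, so its missing entry is 103 − 105 = -2.
Column 6: 20 + 32 + 27 + 25 + 11 − 17 = 98, so its missing entry is 103 − 98 = 5.
Row 3: 0 + 11 + 26 + 23 + 20 + 5 = 85, so its missing entry is 103 − 85 = 18.
Column 7: 0 − 20 + 18 + 5 + 54 + 65 = 122, so its missing entry is 103 − 122 = -19.
Row 5: 24 + 16 + 20 + 30 + 25 − 19 = 96, so its missing entry is 103 − 96 = 7.

n = -2, a = 7, k = -19, d = 18, z = 5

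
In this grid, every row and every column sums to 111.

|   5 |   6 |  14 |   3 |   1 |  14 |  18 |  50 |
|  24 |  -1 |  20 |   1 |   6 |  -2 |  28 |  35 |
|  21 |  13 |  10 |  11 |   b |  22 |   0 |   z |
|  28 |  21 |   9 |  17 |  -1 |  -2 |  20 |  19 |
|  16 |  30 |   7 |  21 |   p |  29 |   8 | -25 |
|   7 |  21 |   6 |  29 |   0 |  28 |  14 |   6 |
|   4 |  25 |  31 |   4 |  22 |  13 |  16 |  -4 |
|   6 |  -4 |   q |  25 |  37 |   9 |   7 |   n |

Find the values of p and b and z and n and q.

The known cells in row 5 total 86, leaving 111 − 86 = 25 for the blank.
The known cells in column 5 total 90, leaving 111 − 90 = 21 for the blank.
The known cells in row 3 total 98, leaving 111 − 98 = 13 for the blank.
The known cells in column 8 total 94, leaving 111 − 94 = 17 for the blank.
The known cells in row 8 total 97, leaving 111 − 97 = 14 for the blank.

p = 25, b = 21, z = 13, n = 17, q = 14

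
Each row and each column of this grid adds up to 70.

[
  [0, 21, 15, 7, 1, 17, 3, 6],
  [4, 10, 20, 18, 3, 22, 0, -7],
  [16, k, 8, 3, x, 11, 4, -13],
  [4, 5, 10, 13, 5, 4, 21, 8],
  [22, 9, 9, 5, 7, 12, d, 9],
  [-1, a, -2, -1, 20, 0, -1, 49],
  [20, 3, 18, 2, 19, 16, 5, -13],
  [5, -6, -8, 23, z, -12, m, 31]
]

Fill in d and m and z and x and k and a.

d = -3, m = 41, z = -4, x = 19, k = 22, a = 6

The known cells in row 5 total 73, leaving 70 − 73 = -3 for the blank.
The known cells in row 6 total 64, leaving 70 − 64 = 6 for the blank.
The known cells in column 2 total 48, leaving 70 − 48 = 22 for the blank.
The known cells in row 3 total 51, leaving 70 − 51 = 19 for the blank.
The known cells in column 5 total 74, leaving 70 − 74 = -4 for the blank.
The known cells in row 8 total 29, leaving 70 − 29 = 41 for the blank.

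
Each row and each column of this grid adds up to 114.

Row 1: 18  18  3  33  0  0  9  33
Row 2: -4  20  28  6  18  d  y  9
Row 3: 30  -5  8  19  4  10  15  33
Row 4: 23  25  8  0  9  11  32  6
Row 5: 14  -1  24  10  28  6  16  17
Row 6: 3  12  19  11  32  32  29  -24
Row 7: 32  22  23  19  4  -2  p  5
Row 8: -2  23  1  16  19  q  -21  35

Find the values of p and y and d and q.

Row 7 has 32 + 22 + 23 + 19 + 4 − 2 + 5 = 103; the blank must be 114 − 103 = 11.
Column 7 has 9 + 15 + 32 + 16 + 29 + 11 − 21 = 91; the blank must be 114 − 91 = 23.
Row 8 has -2 + 23 + 1 + 16 + 19 − 21 + 35 = 71; the blank must be 114 − 71 = 43.
Row 2 has -4 + 20 + 28 + 6 + 18 + 23 + 9 = 100; the blank must be 114 − 100 = 14.

p = 11, y = 23, d = 14, q = 43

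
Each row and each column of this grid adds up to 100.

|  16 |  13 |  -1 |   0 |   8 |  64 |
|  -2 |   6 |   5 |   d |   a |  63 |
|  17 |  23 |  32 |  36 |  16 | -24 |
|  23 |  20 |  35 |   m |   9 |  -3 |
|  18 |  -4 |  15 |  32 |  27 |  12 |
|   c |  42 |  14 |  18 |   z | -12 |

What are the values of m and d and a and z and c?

m = 16, d = -2, a = 30, z = 10, c = 28

The known cells in row 4 total 84, leaving 100 − 84 = 16 for the blank.
The known cells in column 1 total 72, leaving 100 − 72 = 28 for the blank.
The known cells in row 6 total 90, leaving 100 − 90 = 10 for the blank.
The known cells in column 5 total 70, leaving 100 − 70 = 30 for the blank.
The known cells in row 2 total 102, leaving 100 − 102 = -2 for the blank.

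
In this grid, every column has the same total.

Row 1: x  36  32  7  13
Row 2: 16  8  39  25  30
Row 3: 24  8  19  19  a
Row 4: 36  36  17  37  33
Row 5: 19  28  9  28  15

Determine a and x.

The complete columns each total 116.
Column 5 is missing 116 − 91 = 25 (since 13 + 30 + 33 + 15 = 91).
Column 1 is missing 116 − 95 = 21 (since 16 + 24 + 36 + 19 = 95).

a = 25, x = 21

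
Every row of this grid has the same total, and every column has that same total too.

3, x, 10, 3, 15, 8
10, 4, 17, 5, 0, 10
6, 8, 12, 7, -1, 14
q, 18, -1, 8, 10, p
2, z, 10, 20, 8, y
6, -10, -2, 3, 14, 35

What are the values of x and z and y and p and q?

Rows 2 and 3 both sum to 46, so that's the common total.
Row 1: 3 + 10 + 3 + 15 + 8 = 39, so its missing entry is 46 − 39 = 7.
Column 1: 3 + 10 + 6 + 2 + 6 = 27, so its missing entry is 46 − 27 = 19.
Column 2: 7 + 4 + 8 + 18 − 10 = 27, so its missing entry is 46 − 27 = 19.
Row 5: 2 + 19 + 10 + 20 + 8 = 59, so its missing entry is 46 − 59 = -13.
Row 4: 19 + 18 − 1 + 8 + 10 = 54, so its missing entry is 46 − 54 = -8.

x = 7, z = 19, y = -13, p = -8, q = 19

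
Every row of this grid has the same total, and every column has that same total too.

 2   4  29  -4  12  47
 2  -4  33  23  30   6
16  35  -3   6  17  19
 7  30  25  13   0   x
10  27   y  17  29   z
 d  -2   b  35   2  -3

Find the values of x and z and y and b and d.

x = 15, z = 6, y = 1, b = 5, d = 53

Rows 1 and 2 both sum to 90, so that's the common total.
Column 1: 2 + 2 + 16 + 7 + 10 = 37, so its missing entry is 90 − 37 = 53.
Row 4: 7 + 30 + 25 + 13 + 0 = 75, so its missing entry is 90 − 75 = 15.
Column 6: 47 + 6 + 19 + 15 − 3 = 84, so its missing entry is 90 − 84 = 6.
Row 5: 10 + 27 + 17 + 29 + 6 = 89, so its missing entry is 90 − 89 = 1.
Row 6: 53 − 2 + 35 + 2 − 3 = 85, so its missing entry is 90 − 85 = 5.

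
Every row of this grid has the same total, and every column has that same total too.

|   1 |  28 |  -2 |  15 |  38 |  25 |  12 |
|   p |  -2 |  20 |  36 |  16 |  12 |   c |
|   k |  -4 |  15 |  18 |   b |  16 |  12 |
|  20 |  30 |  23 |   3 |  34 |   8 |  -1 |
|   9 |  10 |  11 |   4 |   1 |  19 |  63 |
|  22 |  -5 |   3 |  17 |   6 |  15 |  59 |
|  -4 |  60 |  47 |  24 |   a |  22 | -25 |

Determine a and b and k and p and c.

a = -7, b = 29, k = 31, p = 38, c = -3

Rows 1 and 4 both sum to 117, so that's the common total.
Row 7 has -4 + 60 + 47 + 24 + 22 − 25 = 124; the blank must be 117 − 124 = -7.
Column 5 has 38 + 16 + 34 + 1 + 6 − 7 = 88; the blank must be 117 − 88 = 29.
Row 3 has -4 + 15 + 18 + 29 + 16 + 12 = 86; the blank must be 117 − 86 = 31.
Column 1 has 1 + 31 + 20 + 9 + 22 − 4 = 79; the blank must be 117 − 79 = 38.
Row 2 has 38 − 2 + 20 + 36 + 16 + 12 = 120; the blank must be 117 − 120 = -3.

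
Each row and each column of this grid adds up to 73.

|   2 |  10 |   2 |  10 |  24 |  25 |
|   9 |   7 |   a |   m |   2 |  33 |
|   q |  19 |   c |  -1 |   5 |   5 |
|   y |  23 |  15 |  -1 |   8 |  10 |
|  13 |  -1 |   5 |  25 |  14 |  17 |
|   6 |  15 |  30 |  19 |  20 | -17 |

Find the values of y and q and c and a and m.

y = 18, q = 25, c = 20, a = 1, m = 21

The known cells in row 4 total 55, leaving 73 − 55 = 18 for the blank.
The known cells in column 1 total 48, leaving 73 − 48 = 25 for the blank.
The known cells in row 3 total 53, leaving 73 − 53 = 20 for the blank.
The known cells in column 3 total 72, leaving 73 − 72 = 1 for the blank.
The known cells in row 2 total 52, leaving 73 − 52 = 21 for the blank.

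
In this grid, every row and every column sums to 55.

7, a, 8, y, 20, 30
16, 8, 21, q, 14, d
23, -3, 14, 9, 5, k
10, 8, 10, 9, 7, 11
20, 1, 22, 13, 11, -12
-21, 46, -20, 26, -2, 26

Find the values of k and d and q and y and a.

The known cells in column 2 total 60, leaving 55 − 60 = -5 for the blank.
The known cells in row 1 total 60, leaving 55 − 60 = -5 for the blank.
The known cells in row 3 total 48, leaving 55 − 48 = 7 for the blank.
The known cells in column 6 total 62, leaving 55 − 62 = -7 for the blank.
The known cells in row 2 total 52, leaving 55 − 52 = 3 for the blank.

k = 7, d = -7, q = 3, y = -5, a = -5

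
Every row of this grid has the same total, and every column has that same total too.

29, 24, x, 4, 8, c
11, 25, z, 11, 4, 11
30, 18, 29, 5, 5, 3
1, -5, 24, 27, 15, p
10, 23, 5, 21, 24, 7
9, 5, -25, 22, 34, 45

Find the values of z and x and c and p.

Rows 3 and 5 both sum to 90, so that's the common total.
Row 2: 11 + 25 + 11 + 4 + 11 = 62, so its missing entry is 90 − 62 = 28.
Column 3: 28 + 29 + 24 + 5 − 25 = 61, so its missing entry is 90 − 61 = 29.
Row 4: 1 − 5 + 24 + 27 + 15 = 62, so its missing entry is 90 − 62 = 28.
Row 1: 29 + 24 + 29 + 4 + 8 = 94, so its missing entry is 90 − 94 = -4.

z = 28, x = 29, c = -4, p = 28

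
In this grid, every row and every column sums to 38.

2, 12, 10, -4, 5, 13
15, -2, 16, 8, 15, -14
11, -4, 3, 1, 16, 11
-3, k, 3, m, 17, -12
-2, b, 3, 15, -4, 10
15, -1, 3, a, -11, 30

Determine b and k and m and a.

b = 16, k = 17, m = 16, a = 2

The known cells in row 6 total 36, leaving 38 − 36 = 2 for the blank.
The known cells in column 4 total 22, leaving 38 − 22 = 16 for the blank.
The known cells in row 4 total 21, leaving 38 − 21 = 17 for the blank.
The known cells in row 5 total 22, leaving 38 − 22 = 16 for the blank.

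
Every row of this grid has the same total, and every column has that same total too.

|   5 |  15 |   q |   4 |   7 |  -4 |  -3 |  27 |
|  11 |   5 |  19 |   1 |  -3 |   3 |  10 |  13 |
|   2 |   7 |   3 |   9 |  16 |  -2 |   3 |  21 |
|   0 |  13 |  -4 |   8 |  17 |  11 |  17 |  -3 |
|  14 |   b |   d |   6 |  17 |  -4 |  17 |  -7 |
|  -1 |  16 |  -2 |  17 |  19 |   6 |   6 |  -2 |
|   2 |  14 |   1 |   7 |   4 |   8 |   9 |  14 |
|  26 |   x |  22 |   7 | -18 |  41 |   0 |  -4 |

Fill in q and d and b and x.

q = 8, d = 12, b = 4, x = -15

Rows 2 and 3 both sum to 59, so that's the common total.
Row 8 has 26 + 22 + 7 − 18 + 41 + 0 − 4 = 74; the blank must be 59 − 74 = -15.
Row 1 has 5 + 15 + 4 + 7 − 4 − 3 + 27 = 51; the blank must be 59 − 51 = 8.
Column 2 has 15 + 5 + 7 + 13 + 16 + 14 − 15 = 55; the blank must be 59 − 55 = 4.
Row 5 has 14 + 4 + 6 + 17 − 4 + 17 − 7 = 47; the blank must be 59 − 47 = 12.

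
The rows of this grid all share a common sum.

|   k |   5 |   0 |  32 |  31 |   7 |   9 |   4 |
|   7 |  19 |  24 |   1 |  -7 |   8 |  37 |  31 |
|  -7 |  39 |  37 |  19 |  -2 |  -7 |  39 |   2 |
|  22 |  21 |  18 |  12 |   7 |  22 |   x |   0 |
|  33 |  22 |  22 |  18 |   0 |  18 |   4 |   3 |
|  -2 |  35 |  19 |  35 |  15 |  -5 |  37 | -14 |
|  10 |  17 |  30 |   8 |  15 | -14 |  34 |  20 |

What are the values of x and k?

x = 18, k = 32

Rows 3 and 5 both add up to 120, so every row sums to 120.
Row 4: 22 + 21 + 18 + 12 + 7 + 22 + 0 = 102, so the missing entry is 120 − 102 = 18.
Row 1: 5 + 0 + 32 + 31 + 7 + 9 + 4 = 88, so the missing entry is 120 − 88 = 32.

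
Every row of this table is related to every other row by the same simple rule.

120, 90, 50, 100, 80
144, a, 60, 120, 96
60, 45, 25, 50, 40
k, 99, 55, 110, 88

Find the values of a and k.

Each row is a constant multiple of every other row — this is a multiplication table with the headers hidden.
Row 2 is 60/50 = 6/5 times row 1, so its entry in column 2 is 90 × 6/5 = 108.
Row 4 is 55/50 = 11/10 times row 1, so its entry in column 1 is 120 × 11/10 = 132.

a = 108, k = 132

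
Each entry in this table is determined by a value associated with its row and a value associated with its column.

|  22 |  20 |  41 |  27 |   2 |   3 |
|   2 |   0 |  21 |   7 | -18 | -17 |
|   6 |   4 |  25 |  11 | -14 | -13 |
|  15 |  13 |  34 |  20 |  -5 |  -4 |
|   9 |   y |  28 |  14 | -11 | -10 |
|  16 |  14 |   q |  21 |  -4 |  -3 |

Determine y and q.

The difference between any two rows is the same in every column — this is an addition table with the headers hidden.
Row 5 minus row 1 is 14 − 27 = -13, so its entry in column 2 is 20 + (-13) = 7.
Row 6 minus row 1 is 21 − 27 = -6, so its entry in column 3 is 41 + (-6) = 35.

y = 7, q = 35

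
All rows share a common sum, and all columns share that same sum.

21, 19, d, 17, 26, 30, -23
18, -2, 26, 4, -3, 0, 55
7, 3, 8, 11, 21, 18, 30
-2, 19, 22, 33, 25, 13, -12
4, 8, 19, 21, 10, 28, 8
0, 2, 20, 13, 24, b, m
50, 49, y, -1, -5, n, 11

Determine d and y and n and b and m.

Rows 2 and 3 both sum to 98, so that's the common total.
The known cells in row 1 total 90, leaving 98 − 90 = 8 for the blank.
The known cells in column 3 total 103, leaving 98 − 103 = -5 for the blank.
The known cells in row 7 total 99, leaving 98 − 99 = -1 for the blank.
The known cells in column 6 total 88, leaving 98 − 88 = 10 for the blank.
The known cells in row 6 total 69, leaving 98 − 69 = 29 for the blank.

d = 8, y = -5, n = -1, b = 10, m = 29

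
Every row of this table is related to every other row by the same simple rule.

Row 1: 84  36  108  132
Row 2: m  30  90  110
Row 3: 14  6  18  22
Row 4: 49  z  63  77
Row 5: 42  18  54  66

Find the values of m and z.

Each row is a constant multiple of every other row — this is a multiplication table with the headers hidden.
Row 2 is 90/108 = 5/6 times row 1, so its entry in column 1 is 84 × 5/6 = 70.
Row 4 is 63/108 = 7/12 times row 1, so its entry in column 2 is 36 × 7/12 = 21.

m = 70, z = 21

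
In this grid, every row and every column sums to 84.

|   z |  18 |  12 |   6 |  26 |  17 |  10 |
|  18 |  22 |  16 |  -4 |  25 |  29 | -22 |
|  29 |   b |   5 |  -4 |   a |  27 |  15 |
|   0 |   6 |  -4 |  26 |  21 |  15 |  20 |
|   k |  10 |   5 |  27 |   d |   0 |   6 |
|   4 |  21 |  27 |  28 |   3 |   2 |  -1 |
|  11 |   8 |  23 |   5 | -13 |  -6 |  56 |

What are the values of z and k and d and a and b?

z = -5, k = 27, d = 9, a = 13, b = -1

Column 2 has 18 + 22 + 6 + 10 + 21 + 8 = 85; the blank must be 84 − 85 = -1.
Row 3 has 29 − 1 + 5 − 4 + 27 + 15 = 71; the blank must be 84 − 71 = 13.
Column 5 has 26 + 25 + 13 + 21 + 3 − 13 = 75; the blank must be 84 − 75 = 9.
Row 5 has 10 + 5 + 27 + 9 + 0 + 6 = 57; the blank must be 84 − 57 = 27.
Row 1 has 18 + 12 + 6 + 26 + 17 + 10 = 89; the blank must be 84 − 89 = -5.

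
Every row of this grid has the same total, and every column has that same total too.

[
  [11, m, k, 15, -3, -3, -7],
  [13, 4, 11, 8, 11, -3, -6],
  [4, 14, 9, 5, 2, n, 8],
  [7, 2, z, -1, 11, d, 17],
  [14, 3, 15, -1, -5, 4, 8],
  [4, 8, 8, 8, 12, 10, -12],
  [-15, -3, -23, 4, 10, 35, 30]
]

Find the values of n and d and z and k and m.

Rows 2 and 5 both sum to 38, so that's the common total.
Column 2 has 4 + 14 + 2 + 3 + 8 − 3 = 28; the blank must be 38 − 28 = 10.
Row 1 has 11 + 10 + 15 − 3 − 3 − 7 = 23; the blank must be 38 − 23 = 15.
Column 3 has 15 + 11 + 9 + 15 + 8 − 23 = 35; the blank must be 38 − 35 = 3.
Row 3 has 4 + 14 + 9 + 5 + 2 + 8 = 42; the blank must be 38 − 42 = -4.
Row 4 has 7 + 2 + 3 − 1 + 11 + 17 = 39; the blank must be 38 − 39 = -1.

n = -4, d = -1, z = 3, k = 15, m = 10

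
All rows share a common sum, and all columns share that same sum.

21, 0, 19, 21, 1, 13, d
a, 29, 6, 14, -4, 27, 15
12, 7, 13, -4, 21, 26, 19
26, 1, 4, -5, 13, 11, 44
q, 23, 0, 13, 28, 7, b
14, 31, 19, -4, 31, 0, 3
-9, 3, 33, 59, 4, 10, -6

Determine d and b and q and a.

d = 19, b = 0, q = 23, a = 7

Rows 3 and 4 both sum to 94, so that's the common total.
Row 2: 29 + 6 + 14 − 4 + 27 + 15 = 87, so its missing entry is 94 − 87 = 7.
Column 1: 21 + 7 + 12 + 26 + 14 − 9 = 71, so its missing entry is 94 − 71 = 23.
Row 5: 23 + 23 + 0 + 13 + 28 + 7 = 94, so its missing entry is 94 − 94 = 0.
Row 1: 21 + 0 + 19 + 21 + 1 + 13 = 75, so its missing entry is 94 − 75 = 19.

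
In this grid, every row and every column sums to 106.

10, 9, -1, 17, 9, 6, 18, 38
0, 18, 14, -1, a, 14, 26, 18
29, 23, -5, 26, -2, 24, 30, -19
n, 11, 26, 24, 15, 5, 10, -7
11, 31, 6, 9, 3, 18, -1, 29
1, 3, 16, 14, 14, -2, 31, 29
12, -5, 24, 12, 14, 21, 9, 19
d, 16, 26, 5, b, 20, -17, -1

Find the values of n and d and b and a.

n = 22, d = 21, b = 36, a = 17

Row 2: 0 + 18 + 14 − 1 + 14 + 26 + 18 = 89, so its missing entry is 106 − 89 = 17.
Column 5: 9 + 17 − 2 + 15 + 3 + 14 + 14 = 70, so its missing entry is 106 − 70 = 36.
Row 8: 16 + 26 + 5 + 36 + 20 − 17 − 1 = 85, so its missing entry is 106 − 85 = 21.
Row 4: 11 + 26 + 24 + 15 + 5 + 10 − 7 = 84, so its missing entry is 106 − 84 = 22.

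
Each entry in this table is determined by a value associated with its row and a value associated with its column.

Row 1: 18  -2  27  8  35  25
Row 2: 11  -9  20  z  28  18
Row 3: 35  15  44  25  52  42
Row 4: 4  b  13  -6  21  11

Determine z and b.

z = 1, b = -16

The difference between any two rows is the same in every column — this is an addition table with the headers hidden.
Row 2 minus row 1 is 18 − 25 = -7, so its entry in column 4 is 8 + (-7) = 1.
Row 4 minus row 1 is 11 − 25 = -14, so its entry in column 2 is -2 + (-14) = -16.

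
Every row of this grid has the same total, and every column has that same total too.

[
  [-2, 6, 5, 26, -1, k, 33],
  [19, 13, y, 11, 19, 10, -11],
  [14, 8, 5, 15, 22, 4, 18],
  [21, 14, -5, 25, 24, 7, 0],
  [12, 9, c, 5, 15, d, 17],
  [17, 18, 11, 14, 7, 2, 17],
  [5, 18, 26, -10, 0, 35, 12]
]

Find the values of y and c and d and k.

y = 25, c = 19, d = 9, k = 19

Rows 3 and 4 both sum to 86, so that's the common total.
Row 2 has 19 + 13 + 11 + 19 + 10 − 11 = 61; the blank must be 86 − 61 = 25.
Column 3 has 5 + 25 + 5 − 5 + 11 + 26 = 67; the blank must be 86 − 67 = 19.
Row 5 has 12 + 9 + 19 + 5 + 15 + 17 = 77; the blank must be 86 − 77 = 9.
Row 1 has -2 + 6 + 5 + 26 − 1 + 33 = 67; the blank must be 86 − 67 = 19.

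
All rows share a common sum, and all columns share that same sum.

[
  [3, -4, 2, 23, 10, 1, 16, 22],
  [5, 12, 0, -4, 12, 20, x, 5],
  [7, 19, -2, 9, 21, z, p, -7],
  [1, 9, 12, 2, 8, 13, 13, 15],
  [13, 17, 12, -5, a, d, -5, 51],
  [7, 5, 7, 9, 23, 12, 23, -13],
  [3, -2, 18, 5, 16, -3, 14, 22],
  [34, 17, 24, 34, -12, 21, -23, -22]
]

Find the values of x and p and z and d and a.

Rows 1 and 4 both sum to 73, so that's the common total.
The known cells in column 5 total 78, leaving 73 − 78 = -5 for the blank.
The known cells in row 5 total 78, leaving 73 − 78 = -5 for the blank.
The known cells in row 2 total 50, leaving 73 − 50 = 23 for the blank.
The known cells in column 7 total 61, leaving 73 − 61 = 12 for the blank.
The known cells in row 3 total 59, leaving 73 − 59 = 14 for the blank.

x = 23, p = 12, z = 14, d = -5, a = -5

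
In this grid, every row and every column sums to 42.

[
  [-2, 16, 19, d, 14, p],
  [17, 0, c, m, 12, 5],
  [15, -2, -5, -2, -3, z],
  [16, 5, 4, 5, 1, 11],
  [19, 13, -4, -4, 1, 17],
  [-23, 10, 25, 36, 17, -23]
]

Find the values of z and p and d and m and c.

The known cells in column 3 total 39, leaving 42 − 39 = 3 for the blank.
The known cells in row 3 total 3, leaving 42 − 3 = 39 for the blank.
The known cells in column 6 total 49, leaving 42 − 49 = -7 for the blank.
The known cells in row 1 total 40, leaving 42 − 40 = 2 for the blank.
The known cells in row 2 total 37, leaving 42 − 37 = 5 for the blank.

z = 39, p = -7, d = 2, m = 5, c = 3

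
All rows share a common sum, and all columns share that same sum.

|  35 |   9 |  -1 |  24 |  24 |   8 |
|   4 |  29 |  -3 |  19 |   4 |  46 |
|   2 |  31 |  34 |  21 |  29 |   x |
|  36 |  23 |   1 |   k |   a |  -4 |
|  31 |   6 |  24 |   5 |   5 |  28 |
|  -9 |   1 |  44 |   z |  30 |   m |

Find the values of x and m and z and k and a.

x = -18, m = 39, z = -6, k = 36, a = 7

Rows 1 and 2 both sum to 99, so that's the common total.
Column 5: 24 + 4 + 29 + 5 + 30 = 92, so its missing entry is 99 − 92 = 7.
Row 4: 36 + 23 + 1 + 7 − 4 = 63, so its missing entry is 99 − 63 = 36.
Column 4: 24 + 19 + 21 + 36 + 5 = 105, so its missing entry is 99 − 105 = -6.
Row 6: -9 + 1 + 44 − 6 + 30 = 60, so its missing entry is 99 − 60 = 39.
Row 3: 2 + 31 + 34 + 21 + 29 = 117, so its missing entry is 99 − 117 = -18.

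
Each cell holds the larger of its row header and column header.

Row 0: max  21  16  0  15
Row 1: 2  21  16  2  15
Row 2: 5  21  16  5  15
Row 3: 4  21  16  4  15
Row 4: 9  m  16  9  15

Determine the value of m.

max(9, 21) = 21.

21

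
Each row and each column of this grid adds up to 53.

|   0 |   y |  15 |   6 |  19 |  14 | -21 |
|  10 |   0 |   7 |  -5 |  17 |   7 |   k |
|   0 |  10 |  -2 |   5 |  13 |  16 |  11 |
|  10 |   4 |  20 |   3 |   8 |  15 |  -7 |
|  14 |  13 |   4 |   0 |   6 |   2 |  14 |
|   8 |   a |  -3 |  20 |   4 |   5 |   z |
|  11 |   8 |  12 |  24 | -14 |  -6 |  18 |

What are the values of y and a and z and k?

Row 1 has 0 + 15 + 6 + 19 + 14 − 21 = 33; the blank must be 53 − 33 = 20.
Row 2 has 10 + 0 + 7 − 5 + 17 + 7 = 36; the blank must be 53 − 36 = 17.
Column 7 has -21 + 17 + 11 − 7 + 14 + 18 = 32; the blank must be 53 − 32 = 21.
Row 6 has 8 − 3 + 20 + 4 + 5 + 21 = 55; the blank must be 53 − 55 = -2.

y = 20, a = -2, z = 21, k = 17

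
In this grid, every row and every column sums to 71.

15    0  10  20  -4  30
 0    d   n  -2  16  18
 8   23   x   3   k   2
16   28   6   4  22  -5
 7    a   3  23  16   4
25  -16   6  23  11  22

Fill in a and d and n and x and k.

The known cells in column 5 total 61, leaving 71 − 61 = 10 for the blank.
The known cells in row 3 total 46, leaving 71 − 46 = 25 for the blank.
The known cells in column 3 total 50, leaving 71 − 50 = 21 for the blank.
The known cells in row 2 total 53, leaving 71 − 53 = 18 for the blank.
The known cells in row 5 total 53, leaving 71 − 53 = 18 for the blank.

a = 18, d = 18, n = 21, x = 25, k = 10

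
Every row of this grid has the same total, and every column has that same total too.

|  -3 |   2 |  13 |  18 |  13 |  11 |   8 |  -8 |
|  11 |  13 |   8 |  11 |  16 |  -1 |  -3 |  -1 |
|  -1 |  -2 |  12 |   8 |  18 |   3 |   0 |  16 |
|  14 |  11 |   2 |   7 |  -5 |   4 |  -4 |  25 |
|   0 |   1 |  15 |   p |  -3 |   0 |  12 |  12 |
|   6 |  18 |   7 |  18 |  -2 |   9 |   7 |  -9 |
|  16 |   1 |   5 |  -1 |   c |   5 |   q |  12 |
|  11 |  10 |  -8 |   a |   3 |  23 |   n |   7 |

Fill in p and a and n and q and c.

p = 17, a = -24, n = 32, q = 2, c = 14

Rows 1 and 2 both sum to 54, so that's the common total.
Row 5: 0 + 1 + 15 − 3 + 0 + 12 + 12 = 37, so its missing entry is 54 − 37 = 17.
Column 5: 13 + 16 + 18 − 5 − 3 − 2 + 3 = 40, so its missing entry is 54 − 40 = 14.
Column 4: 18 + 11 + 8 + 7 + 17 + 18 − 1 = 78, so its missing entry is 54 − 78 = -24.
Row 8: 11 + 10 − 8 − 24 + 3 + 23 + 7 = 22, so its missing entry is 54 − 22 = 32.
Row 7: 16 + 1 + 5 − 1 + 14 + 5 + 12 = 52, so its missing entry is 54 − 52 = 2.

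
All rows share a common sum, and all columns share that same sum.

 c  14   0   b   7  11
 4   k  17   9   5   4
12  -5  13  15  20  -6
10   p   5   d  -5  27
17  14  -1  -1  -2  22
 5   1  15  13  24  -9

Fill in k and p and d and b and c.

Rows 3 and 5 both sum to 49, so that's the common total.
Column 1 has 4 + 12 + 10 + 17 + 5 = 48; the blank must be 49 − 48 = 1.
Row 2 has 4 + 17 + 9 + 5 + 4 = 39; the blank must be 49 − 39 = 10.
Column 2 has 14 + 10 − 5 + 14 + 1 = 34; the blank must be 49 − 34 = 15.
Row 1 has 1 + 14 + 0 + 7 + 11 = 33; the blank must be 49 − 33 = 16.
Row 4 has 10 + 15 + 5 − 5 + 27 = 52; the blank must be 49 − 52 = -3.

k = 10, p = 15, d = -3, b = 16, c = 1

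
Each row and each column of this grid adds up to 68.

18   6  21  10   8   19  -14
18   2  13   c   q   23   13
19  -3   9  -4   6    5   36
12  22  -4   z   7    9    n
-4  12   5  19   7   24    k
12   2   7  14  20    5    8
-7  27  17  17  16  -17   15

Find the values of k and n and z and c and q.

Row 5 has -4 + 12 + 5 + 19 + 7 + 24 = 63; the blank must be 68 − 63 = 5.
Column 5 has 8 + 6 + 7 + 7 + 20 + 16 = 64; the blank must be 68 − 64 = 4.
Column 7 has -14 + 13 + 36 + 5 + 8 + 15 = 63; the blank must be 68 − 63 = 5.
Row 4 has 12 + 22 − 4 + 7 + 9 + 5 = 51; the blank must be 68 − 51 = 17.
Row 2 has 18 + 2 + 13 + 4 + 23 + 13 = 73; the blank must be 68 − 73 = -5.

k = 5, n = 5, z = 17, c = -5, q = 4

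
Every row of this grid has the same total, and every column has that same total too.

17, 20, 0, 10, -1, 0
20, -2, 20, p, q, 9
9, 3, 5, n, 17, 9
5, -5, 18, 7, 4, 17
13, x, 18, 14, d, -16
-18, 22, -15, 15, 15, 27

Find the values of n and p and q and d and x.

Rows 1 and 4 both sum to 46, so that's the common total.
The known cells in column 2 total 38, leaving 46 − 38 = 8 for the blank.
The known cells in row 5 total 37, leaving 46 − 37 = 9 for the blank.
The known cells in column 5 total 44, leaving 46 − 44 = 2 for the blank.
The known cells in row 3 total 43, leaving 46 − 43 = 3 for the blank.
The known cells in row 2 total 49, leaving 46 − 49 = -3 for the blank.

n = 3, p = -3, q = 2, d = 9, x = 8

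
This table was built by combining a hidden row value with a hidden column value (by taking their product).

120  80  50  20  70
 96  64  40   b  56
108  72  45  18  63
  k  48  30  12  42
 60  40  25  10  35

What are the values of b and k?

b = 16, k = 72

Each row is a constant multiple of every other row — this is a multiplication table with the headers hidden.
Row 2 is 40/50 = 4/5 times row 1, so its entry in column 4 is 20 × 4/5 = 16.
Row 4 is 30/50 = 3/5 times row 1, so its entry in column 1 is 120 × 3/5 = 72.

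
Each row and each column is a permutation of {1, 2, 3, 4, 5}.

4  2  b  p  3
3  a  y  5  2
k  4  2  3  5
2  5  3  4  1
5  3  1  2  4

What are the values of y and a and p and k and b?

At (row 2, col 2): column 2 already has {2, 3, 4, 5}, so the value is 1.
At (row 2, col 3): row 2 already has {1, 2, 3, 5}, so the value is 4.
At (row 1, col 4): column 4 already has {2, 3, 4, 5}, so the value is 1.
For row 3, column 1: row 3 already has {2, 3, 4, 5}; that leaves 1.
For row 1, column 3: row 1 already has {1, 2, 3, 4}; that leaves 5.

y = 4, a = 1, p = 1, k = 1, b = 5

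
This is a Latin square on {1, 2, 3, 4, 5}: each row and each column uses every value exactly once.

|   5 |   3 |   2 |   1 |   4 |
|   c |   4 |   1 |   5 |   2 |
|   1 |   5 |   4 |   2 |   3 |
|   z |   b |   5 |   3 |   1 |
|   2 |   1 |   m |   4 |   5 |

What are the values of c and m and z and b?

For row 2, column 1: row 2 already has {1, 2, 4, 5}; that leaves 3.
Cell (4,2): column 2 already has {1, 3, 4, 5} → 2.
Cell (5,3): row 5 already has {1, 2, 4, 5} → 3.
At (row 4, col 1): row 4 already has {1, 2, 3, 5}, so the value is 4.

c = 3, m = 3, z = 4, b = 2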